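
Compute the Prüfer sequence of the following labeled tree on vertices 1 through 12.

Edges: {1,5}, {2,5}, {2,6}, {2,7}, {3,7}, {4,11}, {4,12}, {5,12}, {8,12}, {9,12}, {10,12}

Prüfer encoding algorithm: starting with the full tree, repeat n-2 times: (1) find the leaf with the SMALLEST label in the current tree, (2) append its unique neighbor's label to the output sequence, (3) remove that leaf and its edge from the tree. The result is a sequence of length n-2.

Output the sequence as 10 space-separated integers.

Step 1: leaves = {1,3,6,8,9,10,11}. Remove smallest leaf 1, emit neighbor 5.
Step 2: leaves = {3,6,8,9,10,11}. Remove smallest leaf 3, emit neighbor 7.
Step 3: leaves = {6,7,8,9,10,11}. Remove smallest leaf 6, emit neighbor 2.
Step 4: leaves = {7,8,9,10,11}. Remove smallest leaf 7, emit neighbor 2.
Step 5: leaves = {2,8,9,10,11}. Remove smallest leaf 2, emit neighbor 5.
Step 6: leaves = {5,8,9,10,11}. Remove smallest leaf 5, emit neighbor 12.
Step 7: leaves = {8,9,10,11}. Remove smallest leaf 8, emit neighbor 12.
Step 8: leaves = {9,10,11}. Remove smallest leaf 9, emit neighbor 12.
Step 9: leaves = {10,11}. Remove smallest leaf 10, emit neighbor 12.
Step 10: leaves = {11,12}. Remove smallest leaf 11, emit neighbor 4.
Done: 2 vertices remain (4, 12). Sequence = [5 7 2 2 5 12 12 12 12 4]

Answer: 5 7 2 2 5 12 12 12 12 4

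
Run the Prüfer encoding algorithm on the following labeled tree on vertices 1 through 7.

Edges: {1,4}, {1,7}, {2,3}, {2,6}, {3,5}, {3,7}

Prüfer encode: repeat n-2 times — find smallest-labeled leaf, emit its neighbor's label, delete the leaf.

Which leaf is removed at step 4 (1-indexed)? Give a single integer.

Answer: 6

Derivation:
Step 1: current leaves = {4,5,6}. Remove leaf 4 (neighbor: 1).
Step 2: current leaves = {1,5,6}. Remove leaf 1 (neighbor: 7).
Step 3: current leaves = {5,6,7}. Remove leaf 5 (neighbor: 3).
Step 4: current leaves = {6,7}. Remove leaf 6 (neighbor: 2).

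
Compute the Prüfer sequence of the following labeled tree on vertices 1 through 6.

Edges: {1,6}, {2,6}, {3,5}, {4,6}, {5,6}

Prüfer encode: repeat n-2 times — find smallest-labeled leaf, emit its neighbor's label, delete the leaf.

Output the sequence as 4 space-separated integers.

Step 1: leaves = {1,2,3,4}. Remove smallest leaf 1, emit neighbor 6.
Step 2: leaves = {2,3,4}. Remove smallest leaf 2, emit neighbor 6.
Step 3: leaves = {3,4}. Remove smallest leaf 3, emit neighbor 5.
Step 4: leaves = {4,5}. Remove smallest leaf 4, emit neighbor 6.
Done: 2 vertices remain (5, 6). Sequence = [6 6 5 6]

Answer: 6 6 5 6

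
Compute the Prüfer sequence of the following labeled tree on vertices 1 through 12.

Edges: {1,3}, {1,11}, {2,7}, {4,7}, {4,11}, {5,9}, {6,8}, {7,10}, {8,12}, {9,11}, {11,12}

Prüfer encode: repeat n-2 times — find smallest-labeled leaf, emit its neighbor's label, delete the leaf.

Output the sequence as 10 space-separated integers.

Answer: 7 1 11 9 8 12 11 7 4 11

Derivation:
Step 1: leaves = {2,3,5,6,10}. Remove smallest leaf 2, emit neighbor 7.
Step 2: leaves = {3,5,6,10}. Remove smallest leaf 3, emit neighbor 1.
Step 3: leaves = {1,5,6,10}. Remove smallest leaf 1, emit neighbor 11.
Step 4: leaves = {5,6,10}. Remove smallest leaf 5, emit neighbor 9.
Step 5: leaves = {6,9,10}. Remove smallest leaf 6, emit neighbor 8.
Step 6: leaves = {8,9,10}. Remove smallest leaf 8, emit neighbor 12.
Step 7: leaves = {9,10,12}. Remove smallest leaf 9, emit neighbor 11.
Step 8: leaves = {10,12}. Remove smallest leaf 10, emit neighbor 7.
Step 9: leaves = {7,12}. Remove smallest leaf 7, emit neighbor 4.
Step 10: leaves = {4,12}. Remove smallest leaf 4, emit neighbor 11.
Done: 2 vertices remain (11, 12). Sequence = [7 1 11 9 8 12 11 7 4 11]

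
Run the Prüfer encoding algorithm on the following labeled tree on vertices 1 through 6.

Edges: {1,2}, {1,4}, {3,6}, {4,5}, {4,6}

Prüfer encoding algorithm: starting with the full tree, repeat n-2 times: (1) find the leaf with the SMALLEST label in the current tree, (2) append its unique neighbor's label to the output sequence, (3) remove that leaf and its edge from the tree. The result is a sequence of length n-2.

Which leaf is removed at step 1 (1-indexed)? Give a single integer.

Answer: 2

Derivation:
Step 1: current leaves = {2,3,5}. Remove leaf 2 (neighbor: 1).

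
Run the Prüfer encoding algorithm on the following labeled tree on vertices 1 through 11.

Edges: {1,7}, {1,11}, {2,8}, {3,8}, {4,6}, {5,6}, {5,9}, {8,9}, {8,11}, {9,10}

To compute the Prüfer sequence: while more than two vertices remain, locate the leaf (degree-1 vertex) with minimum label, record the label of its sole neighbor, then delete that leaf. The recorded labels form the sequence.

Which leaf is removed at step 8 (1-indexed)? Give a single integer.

Step 1: current leaves = {2,3,4,7,10}. Remove leaf 2 (neighbor: 8).
Step 2: current leaves = {3,4,7,10}. Remove leaf 3 (neighbor: 8).
Step 3: current leaves = {4,7,10}. Remove leaf 4 (neighbor: 6).
Step 4: current leaves = {6,7,10}. Remove leaf 6 (neighbor: 5).
Step 5: current leaves = {5,7,10}. Remove leaf 5 (neighbor: 9).
Step 6: current leaves = {7,10}. Remove leaf 7 (neighbor: 1).
Step 7: current leaves = {1,10}. Remove leaf 1 (neighbor: 11).
Step 8: current leaves = {10,11}. Remove leaf 10 (neighbor: 9).

Answer: 10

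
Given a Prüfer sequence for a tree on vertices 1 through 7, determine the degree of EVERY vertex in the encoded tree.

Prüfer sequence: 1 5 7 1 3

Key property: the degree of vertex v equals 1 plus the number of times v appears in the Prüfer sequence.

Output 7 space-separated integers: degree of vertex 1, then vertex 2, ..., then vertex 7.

p_1 = 1: count[1] becomes 1
p_2 = 5: count[5] becomes 1
p_3 = 7: count[7] becomes 1
p_4 = 1: count[1] becomes 2
p_5 = 3: count[3] becomes 1
Degrees (1 + count): deg[1]=1+2=3, deg[2]=1+0=1, deg[3]=1+1=2, deg[4]=1+0=1, deg[5]=1+1=2, deg[6]=1+0=1, deg[7]=1+1=2

Answer: 3 1 2 1 2 1 2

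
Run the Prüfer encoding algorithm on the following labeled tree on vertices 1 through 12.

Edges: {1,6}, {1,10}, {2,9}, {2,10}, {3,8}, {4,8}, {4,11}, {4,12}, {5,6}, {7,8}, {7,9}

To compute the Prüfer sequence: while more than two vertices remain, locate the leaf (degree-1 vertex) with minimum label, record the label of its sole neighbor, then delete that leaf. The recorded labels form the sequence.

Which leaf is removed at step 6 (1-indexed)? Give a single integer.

Step 1: current leaves = {3,5,11,12}. Remove leaf 3 (neighbor: 8).
Step 2: current leaves = {5,11,12}. Remove leaf 5 (neighbor: 6).
Step 3: current leaves = {6,11,12}. Remove leaf 6 (neighbor: 1).
Step 4: current leaves = {1,11,12}. Remove leaf 1 (neighbor: 10).
Step 5: current leaves = {10,11,12}. Remove leaf 10 (neighbor: 2).
Step 6: current leaves = {2,11,12}. Remove leaf 2 (neighbor: 9).

Answer: 2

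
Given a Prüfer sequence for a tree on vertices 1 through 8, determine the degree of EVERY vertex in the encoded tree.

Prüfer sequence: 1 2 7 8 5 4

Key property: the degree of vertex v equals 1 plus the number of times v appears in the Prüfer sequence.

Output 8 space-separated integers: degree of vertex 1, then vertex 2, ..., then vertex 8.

p_1 = 1: count[1] becomes 1
p_2 = 2: count[2] becomes 1
p_3 = 7: count[7] becomes 1
p_4 = 8: count[8] becomes 1
p_5 = 5: count[5] becomes 1
p_6 = 4: count[4] becomes 1
Degrees (1 + count): deg[1]=1+1=2, deg[2]=1+1=2, deg[3]=1+0=1, deg[4]=1+1=2, deg[5]=1+1=2, deg[6]=1+0=1, deg[7]=1+1=2, deg[8]=1+1=2

Answer: 2 2 1 2 2 1 2 2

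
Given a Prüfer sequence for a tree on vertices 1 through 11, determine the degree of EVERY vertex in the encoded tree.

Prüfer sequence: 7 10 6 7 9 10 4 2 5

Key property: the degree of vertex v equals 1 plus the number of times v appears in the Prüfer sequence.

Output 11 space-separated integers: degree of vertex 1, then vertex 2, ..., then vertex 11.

Answer: 1 2 1 2 2 2 3 1 2 3 1

Derivation:
p_1 = 7: count[7] becomes 1
p_2 = 10: count[10] becomes 1
p_3 = 6: count[6] becomes 1
p_4 = 7: count[7] becomes 2
p_5 = 9: count[9] becomes 1
p_6 = 10: count[10] becomes 2
p_7 = 4: count[4] becomes 1
p_8 = 2: count[2] becomes 1
p_9 = 5: count[5] becomes 1
Degrees (1 + count): deg[1]=1+0=1, deg[2]=1+1=2, deg[3]=1+0=1, deg[4]=1+1=2, deg[5]=1+1=2, deg[6]=1+1=2, deg[7]=1+2=3, deg[8]=1+0=1, deg[9]=1+1=2, deg[10]=1+2=3, deg[11]=1+0=1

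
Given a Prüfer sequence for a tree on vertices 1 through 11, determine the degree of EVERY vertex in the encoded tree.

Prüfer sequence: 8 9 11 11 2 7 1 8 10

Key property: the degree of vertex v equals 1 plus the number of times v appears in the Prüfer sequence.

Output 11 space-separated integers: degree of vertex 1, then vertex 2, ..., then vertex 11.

Answer: 2 2 1 1 1 1 2 3 2 2 3

Derivation:
p_1 = 8: count[8] becomes 1
p_2 = 9: count[9] becomes 1
p_3 = 11: count[11] becomes 1
p_4 = 11: count[11] becomes 2
p_5 = 2: count[2] becomes 1
p_6 = 7: count[7] becomes 1
p_7 = 1: count[1] becomes 1
p_8 = 8: count[8] becomes 2
p_9 = 10: count[10] becomes 1
Degrees (1 + count): deg[1]=1+1=2, deg[2]=1+1=2, deg[3]=1+0=1, deg[4]=1+0=1, deg[5]=1+0=1, deg[6]=1+0=1, deg[7]=1+1=2, deg[8]=1+2=3, deg[9]=1+1=2, deg[10]=1+1=2, deg[11]=1+2=3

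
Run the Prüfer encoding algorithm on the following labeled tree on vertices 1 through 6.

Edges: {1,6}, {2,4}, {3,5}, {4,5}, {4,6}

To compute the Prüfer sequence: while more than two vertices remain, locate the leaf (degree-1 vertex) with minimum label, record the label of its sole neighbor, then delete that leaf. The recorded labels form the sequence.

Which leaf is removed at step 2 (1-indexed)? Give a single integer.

Answer: 2

Derivation:
Step 1: current leaves = {1,2,3}. Remove leaf 1 (neighbor: 6).
Step 2: current leaves = {2,3,6}. Remove leaf 2 (neighbor: 4).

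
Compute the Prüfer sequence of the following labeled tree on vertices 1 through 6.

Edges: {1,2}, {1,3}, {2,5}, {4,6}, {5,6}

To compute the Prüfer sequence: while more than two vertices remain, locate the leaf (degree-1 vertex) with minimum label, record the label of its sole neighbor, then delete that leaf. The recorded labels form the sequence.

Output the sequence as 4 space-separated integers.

Answer: 1 2 5 6

Derivation:
Step 1: leaves = {3,4}. Remove smallest leaf 3, emit neighbor 1.
Step 2: leaves = {1,4}. Remove smallest leaf 1, emit neighbor 2.
Step 3: leaves = {2,4}. Remove smallest leaf 2, emit neighbor 5.
Step 4: leaves = {4,5}. Remove smallest leaf 4, emit neighbor 6.
Done: 2 vertices remain (5, 6). Sequence = [1 2 5 6]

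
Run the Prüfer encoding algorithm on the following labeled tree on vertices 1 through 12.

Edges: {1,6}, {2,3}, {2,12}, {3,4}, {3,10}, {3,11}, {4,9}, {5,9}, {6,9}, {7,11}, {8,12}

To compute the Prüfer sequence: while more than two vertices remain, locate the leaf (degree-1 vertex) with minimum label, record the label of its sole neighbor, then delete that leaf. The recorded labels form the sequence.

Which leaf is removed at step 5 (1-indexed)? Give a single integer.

Step 1: current leaves = {1,5,7,8,10}. Remove leaf 1 (neighbor: 6).
Step 2: current leaves = {5,6,7,8,10}. Remove leaf 5 (neighbor: 9).
Step 3: current leaves = {6,7,8,10}. Remove leaf 6 (neighbor: 9).
Step 4: current leaves = {7,8,9,10}. Remove leaf 7 (neighbor: 11).
Step 5: current leaves = {8,9,10,11}. Remove leaf 8 (neighbor: 12).

Answer: 8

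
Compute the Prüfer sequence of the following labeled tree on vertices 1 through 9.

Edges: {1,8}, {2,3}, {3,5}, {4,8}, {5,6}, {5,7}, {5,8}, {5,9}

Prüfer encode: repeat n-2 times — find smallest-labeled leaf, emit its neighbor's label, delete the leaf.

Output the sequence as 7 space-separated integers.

Answer: 8 3 5 8 5 5 5

Derivation:
Step 1: leaves = {1,2,4,6,7,9}. Remove smallest leaf 1, emit neighbor 8.
Step 2: leaves = {2,4,6,7,9}. Remove smallest leaf 2, emit neighbor 3.
Step 3: leaves = {3,4,6,7,9}. Remove smallest leaf 3, emit neighbor 5.
Step 4: leaves = {4,6,7,9}. Remove smallest leaf 4, emit neighbor 8.
Step 5: leaves = {6,7,8,9}. Remove smallest leaf 6, emit neighbor 5.
Step 6: leaves = {7,8,9}. Remove smallest leaf 7, emit neighbor 5.
Step 7: leaves = {8,9}. Remove smallest leaf 8, emit neighbor 5.
Done: 2 vertices remain (5, 9). Sequence = [8 3 5 8 5 5 5]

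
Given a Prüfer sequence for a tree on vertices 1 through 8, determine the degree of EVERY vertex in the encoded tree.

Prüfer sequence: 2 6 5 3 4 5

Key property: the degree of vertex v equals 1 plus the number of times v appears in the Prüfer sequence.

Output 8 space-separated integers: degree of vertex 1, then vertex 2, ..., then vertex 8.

p_1 = 2: count[2] becomes 1
p_2 = 6: count[6] becomes 1
p_3 = 5: count[5] becomes 1
p_4 = 3: count[3] becomes 1
p_5 = 4: count[4] becomes 1
p_6 = 5: count[5] becomes 2
Degrees (1 + count): deg[1]=1+0=1, deg[2]=1+1=2, deg[3]=1+1=2, deg[4]=1+1=2, deg[5]=1+2=3, deg[6]=1+1=2, deg[7]=1+0=1, deg[8]=1+0=1

Answer: 1 2 2 2 3 2 1 1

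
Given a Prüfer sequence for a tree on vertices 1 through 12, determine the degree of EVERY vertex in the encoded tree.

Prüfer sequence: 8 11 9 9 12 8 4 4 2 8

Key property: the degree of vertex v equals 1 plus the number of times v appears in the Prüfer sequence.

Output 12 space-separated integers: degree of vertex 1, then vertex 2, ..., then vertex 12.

Answer: 1 2 1 3 1 1 1 4 3 1 2 2

Derivation:
p_1 = 8: count[8] becomes 1
p_2 = 11: count[11] becomes 1
p_3 = 9: count[9] becomes 1
p_4 = 9: count[9] becomes 2
p_5 = 12: count[12] becomes 1
p_6 = 8: count[8] becomes 2
p_7 = 4: count[4] becomes 1
p_8 = 4: count[4] becomes 2
p_9 = 2: count[2] becomes 1
p_10 = 8: count[8] becomes 3
Degrees (1 + count): deg[1]=1+0=1, deg[2]=1+1=2, deg[3]=1+0=1, deg[4]=1+2=3, deg[5]=1+0=1, deg[6]=1+0=1, deg[7]=1+0=1, deg[8]=1+3=4, deg[9]=1+2=3, deg[10]=1+0=1, deg[11]=1+1=2, deg[12]=1+1=2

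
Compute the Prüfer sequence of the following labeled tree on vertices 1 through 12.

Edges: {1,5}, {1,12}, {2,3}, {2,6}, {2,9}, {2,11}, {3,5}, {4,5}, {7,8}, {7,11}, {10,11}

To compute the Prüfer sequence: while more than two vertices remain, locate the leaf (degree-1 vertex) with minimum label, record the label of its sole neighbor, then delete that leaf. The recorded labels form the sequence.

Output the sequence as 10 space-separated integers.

Answer: 5 2 7 11 2 11 2 3 5 1

Derivation:
Step 1: leaves = {4,6,8,9,10,12}. Remove smallest leaf 4, emit neighbor 5.
Step 2: leaves = {6,8,9,10,12}. Remove smallest leaf 6, emit neighbor 2.
Step 3: leaves = {8,9,10,12}. Remove smallest leaf 8, emit neighbor 7.
Step 4: leaves = {7,9,10,12}. Remove smallest leaf 7, emit neighbor 11.
Step 5: leaves = {9,10,12}. Remove smallest leaf 9, emit neighbor 2.
Step 6: leaves = {10,12}. Remove smallest leaf 10, emit neighbor 11.
Step 7: leaves = {11,12}. Remove smallest leaf 11, emit neighbor 2.
Step 8: leaves = {2,12}. Remove smallest leaf 2, emit neighbor 3.
Step 9: leaves = {3,12}. Remove smallest leaf 3, emit neighbor 5.
Step 10: leaves = {5,12}. Remove smallest leaf 5, emit neighbor 1.
Done: 2 vertices remain (1, 12). Sequence = [5 2 7 11 2 11 2 3 5 1]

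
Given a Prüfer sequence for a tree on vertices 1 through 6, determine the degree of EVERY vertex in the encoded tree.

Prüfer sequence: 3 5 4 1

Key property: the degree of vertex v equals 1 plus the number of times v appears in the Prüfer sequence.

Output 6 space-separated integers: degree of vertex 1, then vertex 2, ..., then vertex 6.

Answer: 2 1 2 2 2 1

Derivation:
p_1 = 3: count[3] becomes 1
p_2 = 5: count[5] becomes 1
p_3 = 4: count[4] becomes 1
p_4 = 1: count[1] becomes 1
Degrees (1 + count): deg[1]=1+1=2, deg[2]=1+0=1, deg[3]=1+1=2, deg[4]=1+1=2, deg[5]=1+1=2, deg[6]=1+0=1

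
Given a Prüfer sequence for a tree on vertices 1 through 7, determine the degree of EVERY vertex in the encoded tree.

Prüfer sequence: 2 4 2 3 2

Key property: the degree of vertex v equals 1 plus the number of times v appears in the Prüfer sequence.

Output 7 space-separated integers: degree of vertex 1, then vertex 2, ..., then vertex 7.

p_1 = 2: count[2] becomes 1
p_2 = 4: count[4] becomes 1
p_3 = 2: count[2] becomes 2
p_4 = 3: count[3] becomes 1
p_5 = 2: count[2] becomes 3
Degrees (1 + count): deg[1]=1+0=1, deg[2]=1+3=4, deg[3]=1+1=2, deg[4]=1+1=2, deg[5]=1+0=1, deg[6]=1+0=1, deg[7]=1+0=1

Answer: 1 4 2 2 1 1 1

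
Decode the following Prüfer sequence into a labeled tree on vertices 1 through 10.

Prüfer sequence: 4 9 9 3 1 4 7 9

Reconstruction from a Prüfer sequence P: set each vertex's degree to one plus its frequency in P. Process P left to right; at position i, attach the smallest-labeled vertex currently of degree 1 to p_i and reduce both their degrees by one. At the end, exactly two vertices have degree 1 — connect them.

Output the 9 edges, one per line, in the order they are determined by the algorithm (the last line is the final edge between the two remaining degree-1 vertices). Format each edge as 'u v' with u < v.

Answer: 2 4
5 9
6 9
3 8
1 3
1 4
4 7
7 9
9 10

Derivation:
Initial degrees: {1:2, 2:1, 3:2, 4:3, 5:1, 6:1, 7:2, 8:1, 9:4, 10:1}
Step 1: smallest deg-1 vertex = 2, p_1 = 4. Add edge {2,4}. Now deg[2]=0, deg[4]=2.
Step 2: smallest deg-1 vertex = 5, p_2 = 9. Add edge {5,9}. Now deg[5]=0, deg[9]=3.
Step 3: smallest deg-1 vertex = 6, p_3 = 9. Add edge {6,9}. Now deg[6]=0, deg[9]=2.
Step 4: smallest deg-1 vertex = 8, p_4 = 3. Add edge {3,8}. Now deg[8]=0, deg[3]=1.
Step 5: smallest deg-1 vertex = 3, p_5 = 1. Add edge {1,3}. Now deg[3]=0, deg[1]=1.
Step 6: smallest deg-1 vertex = 1, p_6 = 4. Add edge {1,4}. Now deg[1]=0, deg[4]=1.
Step 7: smallest deg-1 vertex = 4, p_7 = 7. Add edge {4,7}. Now deg[4]=0, deg[7]=1.
Step 8: smallest deg-1 vertex = 7, p_8 = 9. Add edge {7,9}. Now deg[7]=0, deg[9]=1.
Final: two remaining deg-1 vertices are 9, 10. Add edge {9,10}.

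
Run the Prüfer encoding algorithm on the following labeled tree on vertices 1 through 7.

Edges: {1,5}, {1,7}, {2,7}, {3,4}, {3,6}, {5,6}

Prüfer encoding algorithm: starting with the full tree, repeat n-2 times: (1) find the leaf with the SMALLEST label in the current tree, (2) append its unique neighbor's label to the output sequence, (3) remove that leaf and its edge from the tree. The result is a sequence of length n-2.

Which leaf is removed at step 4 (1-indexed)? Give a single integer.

Step 1: current leaves = {2,4}. Remove leaf 2 (neighbor: 7).
Step 2: current leaves = {4,7}. Remove leaf 4 (neighbor: 3).
Step 3: current leaves = {3,7}. Remove leaf 3 (neighbor: 6).
Step 4: current leaves = {6,7}. Remove leaf 6 (neighbor: 5).

Answer: 6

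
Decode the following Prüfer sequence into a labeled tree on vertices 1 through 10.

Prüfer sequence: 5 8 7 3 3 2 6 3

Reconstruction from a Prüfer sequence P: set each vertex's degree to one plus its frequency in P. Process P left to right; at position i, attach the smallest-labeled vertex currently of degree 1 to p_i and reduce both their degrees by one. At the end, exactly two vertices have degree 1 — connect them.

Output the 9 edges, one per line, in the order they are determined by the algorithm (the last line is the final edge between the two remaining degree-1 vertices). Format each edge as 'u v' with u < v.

Initial degrees: {1:1, 2:2, 3:4, 4:1, 5:2, 6:2, 7:2, 8:2, 9:1, 10:1}
Step 1: smallest deg-1 vertex = 1, p_1 = 5. Add edge {1,5}. Now deg[1]=0, deg[5]=1.
Step 2: smallest deg-1 vertex = 4, p_2 = 8. Add edge {4,8}. Now deg[4]=0, deg[8]=1.
Step 3: smallest deg-1 vertex = 5, p_3 = 7. Add edge {5,7}. Now deg[5]=0, deg[7]=1.
Step 4: smallest deg-1 vertex = 7, p_4 = 3. Add edge {3,7}. Now deg[7]=0, deg[3]=3.
Step 5: smallest deg-1 vertex = 8, p_5 = 3. Add edge {3,8}. Now deg[8]=0, deg[3]=2.
Step 6: smallest deg-1 vertex = 9, p_6 = 2. Add edge {2,9}. Now deg[9]=0, deg[2]=1.
Step 7: smallest deg-1 vertex = 2, p_7 = 6. Add edge {2,6}. Now deg[2]=0, deg[6]=1.
Step 8: smallest deg-1 vertex = 6, p_8 = 3. Add edge {3,6}. Now deg[6]=0, deg[3]=1.
Final: two remaining deg-1 vertices are 3, 10. Add edge {3,10}.

Answer: 1 5
4 8
5 7
3 7
3 8
2 9
2 6
3 6
3 10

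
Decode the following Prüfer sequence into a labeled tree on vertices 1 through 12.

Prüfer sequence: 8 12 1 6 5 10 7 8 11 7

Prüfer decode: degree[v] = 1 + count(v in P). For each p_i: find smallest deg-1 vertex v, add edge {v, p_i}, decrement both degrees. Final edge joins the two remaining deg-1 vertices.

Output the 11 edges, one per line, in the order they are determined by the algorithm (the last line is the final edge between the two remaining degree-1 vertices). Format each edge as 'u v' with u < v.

Answer: 2 8
3 12
1 4
1 6
5 6
5 10
7 9
8 10
8 11
7 11
7 12

Derivation:
Initial degrees: {1:2, 2:1, 3:1, 4:1, 5:2, 6:2, 7:3, 8:3, 9:1, 10:2, 11:2, 12:2}
Step 1: smallest deg-1 vertex = 2, p_1 = 8. Add edge {2,8}. Now deg[2]=0, deg[8]=2.
Step 2: smallest deg-1 vertex = 3, p_2 = 12. Add edge {3,12}. Now deg[3]=0, deg[12]=1.
Step 3: smallest deg-1 vertex = 4, p_3 = 1. Add edge {1,4}. Now deg[4]=0, deg[1]=1.
Step 4: smallest deg-1 vertex = 1, p_4 = 6. Add edge {1,6}. Now deg[1]=0, deg[6]=1.
Step 5: smallest deg-1 vertex = 6, p_5 = 5. Add edge {5,6}. Now deg[6]=0, deg[5]=1.
Step 6: smallest deg-1 vertex = 5, p_6 = 10. Add edge {5,10}. Now deg[5]=0, deg[10]=1.
Step 7: smallest deg-1 vertex = 9, p_7 = 7. Add edge {7,9}. Now deg[9]=0, deg[7]=2.
Step 8: smallest deg-1 vertex = 10, p_8 = 8. Add edge {8,10}. Now deg[10]=0, deg[8]=1.
Step 9: smallest deg-1 vertex = 8, p_9 = 11. Add edge {8,11}. Now deg[8]=0, deg[11]=1.
Step 10: smallest deg-1 vertex = 11, p_10 = 7. Add edge {7,11}. Now deg[11]=0, deg[7]=1.
Final: two remaining deg-1 vertices are 7, 12. Add edge {7,12}.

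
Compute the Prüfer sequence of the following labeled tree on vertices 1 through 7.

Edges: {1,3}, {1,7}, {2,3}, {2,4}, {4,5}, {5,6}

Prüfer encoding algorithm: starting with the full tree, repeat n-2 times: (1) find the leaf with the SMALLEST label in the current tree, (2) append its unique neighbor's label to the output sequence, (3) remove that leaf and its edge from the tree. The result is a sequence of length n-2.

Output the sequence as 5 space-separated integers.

Answer: 5 4 2 3 1

Derivation:
Step 1: leaves = {6,7}. Remove smallest leaf 6, emit neighbor 5.
Step 2: leaves = {5,7}. Remove smallest leaf 5, emit neighbor 4.
Step 3: leaves = {4,7}. Remove smallest leaf 4, emit neighbor 2.
Step 4: leaves = {2,7}. Remove smallest leaf 2, emit neighbor 3.
Step 5: leaves = {3,7}. Remove smallest leaf 3, emit neighbor 1.
Done: 2 vertices remain (1, 7). Sequence = [5 4 2 3 1]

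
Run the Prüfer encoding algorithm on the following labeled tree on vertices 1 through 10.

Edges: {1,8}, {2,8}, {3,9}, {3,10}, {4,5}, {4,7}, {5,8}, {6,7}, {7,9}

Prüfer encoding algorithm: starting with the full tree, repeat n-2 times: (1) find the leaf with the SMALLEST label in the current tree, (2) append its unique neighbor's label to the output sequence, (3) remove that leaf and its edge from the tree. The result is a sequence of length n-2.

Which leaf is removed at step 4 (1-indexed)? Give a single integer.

Answer: 8

Derivation:
Step 1: current leaves = {1,2,6,10}. Remove leaf 1 (neighbor: 8).
Step 2: current leaves = {2,6,10}. Remove leaf 2 (neighbor: 8).
Step 3: current leaves = {6,8,10}. Remove leaf 6 (neighbor: 7).
Step 4: current leaves = {8,10}. Remove leaf 8 (neighbor: 5).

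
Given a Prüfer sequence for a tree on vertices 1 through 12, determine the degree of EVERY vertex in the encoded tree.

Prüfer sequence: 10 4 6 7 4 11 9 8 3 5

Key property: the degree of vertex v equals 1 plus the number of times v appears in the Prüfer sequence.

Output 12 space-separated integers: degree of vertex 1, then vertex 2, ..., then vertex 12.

Answer: 1 1 2 3 2 2 2 2 2 2 2 1

Derivation:
p_1 = 10: count[10] becomes 1
p_2 = 4: count[4] becomes 1
p_3 = 6: count[6] becomes 1
p_4 = 7: count[7] becomes 1
p_5 = 4: count[4] becomes 2
p_6 = 11: count[11] becomes 1
p_7 = 9: count[9] becomes 1
p_8 = 8: count[8] becomes 1
p_9 = 3: count[3] becomes 1
p_10 = 5: count[5] becomes 1
Degrees (1 + count): deg[1]=1+0=1, deg[2]=1+0=1, deg[3]=1+1=2, deg[4]=1+2=3, deg[5]=1+1=2, deg[6]=1+1=2, deg[7]=1+1=2, deg[8]=1+1=2, deg[9]=1+1=2, deg[10]=1+1=2, deg[11]=1+1=2, deg[12]=1+0=1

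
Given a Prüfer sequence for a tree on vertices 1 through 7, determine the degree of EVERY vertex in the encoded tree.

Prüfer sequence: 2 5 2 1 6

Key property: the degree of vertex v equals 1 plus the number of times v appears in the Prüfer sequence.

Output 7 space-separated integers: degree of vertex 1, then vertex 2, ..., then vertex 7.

Answer: 2 3 1 1 2 2 1

Derivation:
p_1 = 2: count[2] becomes 1
p_2 = 5: count[5] becomes 1
p_3 = 2: count[2] becomes 2
p_4 = 1: count[1] becomes 1
p_5 = 6: count[6] becomes 1
Degrees (1 + count): deg[1]=1+1=2, deg[2]=1+2=3, deg[3]=1+0=1, deg[4]=1+0=1, deg[5]=1+1=2, deg[6]=1+1=2, deg[7]=1+0=1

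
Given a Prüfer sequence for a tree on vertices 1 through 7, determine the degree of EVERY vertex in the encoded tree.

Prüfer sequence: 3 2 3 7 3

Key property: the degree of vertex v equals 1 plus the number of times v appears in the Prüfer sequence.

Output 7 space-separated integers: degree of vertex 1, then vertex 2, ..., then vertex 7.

Answer: 1 2 4 1 1 1 2

Derivation:
p_1 = 3: count[3] becomes 1
p_2 = 2: count[2] becomes 1
p_3 = 3: count[3] becomes 2
p_4 = 7: count[7] becomes 1
p_5 = 3: count[3] becomes 3
Degrees (1 + count): deg[1]=1+0=1, deg[2]=1+1=2, deg[3]=1+3=4, deg[4]=1+0=1, deg[5]=1+0=1, deg[6]=1+0=1, deg[7]=1+1=2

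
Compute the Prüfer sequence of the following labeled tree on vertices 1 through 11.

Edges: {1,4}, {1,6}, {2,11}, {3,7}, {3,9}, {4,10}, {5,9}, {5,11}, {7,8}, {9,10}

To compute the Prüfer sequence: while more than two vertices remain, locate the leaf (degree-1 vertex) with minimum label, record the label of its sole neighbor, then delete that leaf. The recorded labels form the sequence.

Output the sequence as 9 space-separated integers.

Answer: 11 1 4 10 7 3 9 9 5

Derivation:
Step 1: leaves = {2,6,8}. Remove smallest leaf 2, emit neighbor 11.
Step 2: leaves = {6,8,11}. Remove smallest leaf 6, emit neighbor 1.
Step 3: leaves = {1,8,11}. Remove smallest leaf 1, emit neighbor 4.
Step 4: leaves = {4,8,11}. Remove smallest leaf 4, emit neighbor 10.
Step 5: leaves = {8,10,11}. Remove smallest leaf 8, emit neighbor 7.
Step 6: leaves = {7,10,11}. Remove smallest leaf 7, emit neighbor 3.
Step 7: leaves = {3,10,11}. Remove smallest leaf 3, emit neighbor 9.
Step 8: leaves = {10,11}. Remove smallest leaf 10, emit neighbor 9.
Step 9: leaves = {9,11}. Remove smallest leaf 9, emit neighbor 5.
Done: 2 vertices remain (5, 11). Sequence = [11 1 4 10 7 3 9 9 5]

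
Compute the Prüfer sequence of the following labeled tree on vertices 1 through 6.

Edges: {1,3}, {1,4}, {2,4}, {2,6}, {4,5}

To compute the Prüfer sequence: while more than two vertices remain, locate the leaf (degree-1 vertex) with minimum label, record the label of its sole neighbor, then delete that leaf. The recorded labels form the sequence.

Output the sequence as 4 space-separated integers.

Answer: 1 4 4 2

Derivation:
Step 1: leaves = {3,5,6}. Remove smallest leaf 3, emit neighbor 1.
Step 2: leaves = {1,5,6}. Remove smallest leaf 1, emit neighbor 4.
Step 3: leaves = {5,6}. Remove smallest leaf 5, emit neighbor 4.
Step 4: leaves = {4,6}. Remove smallest leaf 4, emit neighbor 2.
Done: 2 vertices remain (2, 6). Sequence = [1 4 4 2]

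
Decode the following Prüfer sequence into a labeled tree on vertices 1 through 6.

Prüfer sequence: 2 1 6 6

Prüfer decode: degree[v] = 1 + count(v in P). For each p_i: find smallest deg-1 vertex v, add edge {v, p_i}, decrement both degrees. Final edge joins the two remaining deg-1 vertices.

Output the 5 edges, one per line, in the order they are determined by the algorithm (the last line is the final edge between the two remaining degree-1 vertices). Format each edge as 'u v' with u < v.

Initial degrees: {1:2, 2:2, 3:1, 4:1, 5:1, 6:3}
Step 1: smallest deg-1 vertex = 3, p_1 = 2. Add edge {2,3}. Now deg[3]=0, deg[2]=1.
Step 2: smallest deg-1 vertex = 2, p_2 = 1. Add edge {1,2}. Now deg[2]=0, deg[1]=1.
Step 3: smallest deg-1 vertex = 1, p_3 = 6. Add edge {1,6}. Now deg[1]=0, deg[6]=2.
Step 4: smallest deg-1 vertex = 4, p_4 = 6. Add edge {4,6}. Now deg[4]=0, deg[6]=1.
Final: two remaining deg-1 vertices are 5, 6. Add edge {5,6}.

Answer: 2 3
1 2
1 6
4 6
5 6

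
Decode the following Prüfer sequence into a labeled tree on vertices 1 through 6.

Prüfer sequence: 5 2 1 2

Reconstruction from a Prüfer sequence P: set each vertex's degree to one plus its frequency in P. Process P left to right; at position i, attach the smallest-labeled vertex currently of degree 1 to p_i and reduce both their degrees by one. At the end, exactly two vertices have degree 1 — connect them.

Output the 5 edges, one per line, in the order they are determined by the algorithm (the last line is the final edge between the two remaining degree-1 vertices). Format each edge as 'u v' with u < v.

Answer: 3 5
2 4
1 5
1 2
2 6

Derivation:
Initial degrees: {1:2, 2:3, 3:1, 4:1, 5:2, 6:1}
Step 1: smallest deg-1 vertex = 3, p_1 = 5. Add edge {3,5}. Now deg[3]=0, deg[5]=1.
Step 2: smallest deg-1 vertex = 4, p_2 = 2. Add edge {2,4}. Now deg[4]=0, deg[2]=2.
Step 3: smallest deg-1 vertex = 5, p_3 = 1. Add edge {1,5}. Now deg[5]=0, deg[1]=1.
Step 4: smallest deg-1 vertex = 1, p_4 = 2. Add edge {1,2}. Now deg[1]=0, deg[2]=1.
Final: two remaining deg-1 vertices are 2, 6. Add edge {2,6}.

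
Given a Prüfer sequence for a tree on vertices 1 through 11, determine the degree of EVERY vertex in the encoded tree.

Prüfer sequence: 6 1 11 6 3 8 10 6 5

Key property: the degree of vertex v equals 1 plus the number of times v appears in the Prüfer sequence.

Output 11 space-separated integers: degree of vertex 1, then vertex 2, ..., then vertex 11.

Answer: 2 1 2 1 2 4 1 2 1 2 2

Derivation:
p_1 = 6: count[6] becomes 1
p_2 = 1: count[1] becomes 1
p_3 = 11: count[11] becomes 1
p_4 = 6: count[6] becomes 2
p_5 = 3: count[3] becomes 1
p_6 = 8: count[8] becomes 1
p_7 = 10: count[10] becomes 1
p_8 = 6: count[6] becomes 3
p_9 = 5: count[5] becomes 1
Degrees (1 + count): deg[1]=1+1=2, deg[2]=1+0=1, deg[3]=1+1=2, deg[4]=1+0=1, deg[5]=1+1=2, deg[6]=1+3=4, deg[7]=1+0=1, deg[8]=1+1=2, deg[9]=1+0=1, deg[10]=1+1=2, deg[11]=1+1=2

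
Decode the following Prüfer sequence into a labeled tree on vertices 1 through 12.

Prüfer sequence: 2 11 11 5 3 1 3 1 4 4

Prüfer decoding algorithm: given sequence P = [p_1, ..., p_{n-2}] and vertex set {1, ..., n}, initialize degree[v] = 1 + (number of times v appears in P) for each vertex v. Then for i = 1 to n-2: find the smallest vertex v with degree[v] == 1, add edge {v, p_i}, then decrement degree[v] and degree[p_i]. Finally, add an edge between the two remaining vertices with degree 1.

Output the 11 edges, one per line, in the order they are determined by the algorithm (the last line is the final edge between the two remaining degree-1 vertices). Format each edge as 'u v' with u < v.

Initial degrees: {1:3, 2:2, 3:3, 4:3, 5:2, 6:1, 7:1, 8:1, 9:1, 10:1, 11:3, 12:1}
Step 1: smallest deg-1 vertex = 6, p_1 = 2. Add edge {2,6}. Now deg[6]=0, deg[2]=1.
Step 2: smallest deg-1 vertex = 2, p_2 = 11. Add edge {2,11}. Now deg[2]=0, deg[11]=2.
Step 3: smallest deg-1 vertex = 7, p_3 = 11. Add edge {7,11}. Now deg[7]=0, deg[11]=1.
Step 4: smallest deg-1 vertex = 8, p_4 = 5. Add edge {5,8}. Now deg[8]=0, deg[5]=1.
Step 5: smallest deg-1 vertex = 5, p_5 = 3. Add edge {3,5}. Now deg[5]=0, deg[3]=2.
Step 6: smallest deg-1 vertex = 9, p_6 = 1. Add edge {1,9}. Now deg[9]=0, deg[1]=2.
Step 7: smallest deg-1 vertex = 10, p_7 = 3. Add edge {3,10}. Now deg[10]=0, deg[3]=1.
Step 8: smallest deg-1 vertex = 3, p_8 = 1. Add edge {1,3}. Now deg[3]=0, deg[1]=1.
Step 9: smallest deg-1 vertex = 1, p_9 = 4. Add edge {1,4}. Now deg[1]=0, deg[4]=2.
Step 10: smallest deg-1 vertex = 11, p_10 = 4. Add edge {4,11}. Now deg[11]=0, deg[4]=1.
Final: two remaining deg-1 vertices are 4, 12. Add edge {4,12}.

Answer: 2 6
2 11
7 11
5 8
3 5
1 9
3 10
1 3
1 4
4 11
4 12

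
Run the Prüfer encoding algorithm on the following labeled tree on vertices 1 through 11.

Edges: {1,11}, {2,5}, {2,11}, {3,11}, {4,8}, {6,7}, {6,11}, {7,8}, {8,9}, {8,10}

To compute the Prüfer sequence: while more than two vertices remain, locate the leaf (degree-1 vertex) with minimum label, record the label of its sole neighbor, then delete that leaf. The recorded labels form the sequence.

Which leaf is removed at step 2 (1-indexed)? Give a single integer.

Step 1: current leaves = {1,3,4,5,9,10}. Remove leaf 1 (neighbor: 11).
Step 2: current leaves = {3,4,5,9,10}. Remove leaf 3 (neighbor: 11).

Answer: 3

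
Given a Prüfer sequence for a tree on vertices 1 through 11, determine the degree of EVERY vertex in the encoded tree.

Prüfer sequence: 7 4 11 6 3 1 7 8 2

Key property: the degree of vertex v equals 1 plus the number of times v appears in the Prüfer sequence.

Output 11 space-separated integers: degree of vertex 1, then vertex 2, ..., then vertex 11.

p_1 = 7: count[7] becomes 1
p_2 = 4: count[4] becomes 1
p_3 = 11: count[11] becomes 1
p_4 = 6: count[6] becomes 1
p_5 = 3: count[3] becomes 1
p_6 = 1: count[1] becomes 1
p_7 = 7: count[7] becomes 2
p_8 = 8: count[8] becomes 1
p_9 = 2: count[2] becomes 1
Degrees (1 + count): deg[1]=1+1=2, deg[2]=1+1=2, deg[3]=1+1=2, deg[4]=1+1=2, deg[5]=1+0=1, deg[6]=1+1=2, deg[7]=1+2=3, deg[8]=1+1=2, deg[9]=1+0=1, deg[10]=1+0=1, deg[11]=1+1=2

Answer: 2 2 2 2 1 2 3 2 1 1 2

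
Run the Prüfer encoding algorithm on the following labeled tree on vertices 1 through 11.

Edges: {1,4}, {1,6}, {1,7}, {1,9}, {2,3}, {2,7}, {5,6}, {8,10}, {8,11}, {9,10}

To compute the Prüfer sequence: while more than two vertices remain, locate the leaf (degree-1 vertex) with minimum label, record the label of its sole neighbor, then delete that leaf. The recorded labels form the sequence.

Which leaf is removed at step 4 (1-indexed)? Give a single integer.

Step 1: current leaves = {3,4,5,11}. Remove leaf 3 (neighbor: 2).
Step 2: current leaves = {2,4,5,11}. Remove leaf 2 (neighbor: 7).
Step 3: current leaves = {4,5,7,11}. Remove leaf 4 (neighbor: 1).
Step 4: current leaves = {5,7,11}. Remove leaf 5 (neighbor: 6).

Answer: 5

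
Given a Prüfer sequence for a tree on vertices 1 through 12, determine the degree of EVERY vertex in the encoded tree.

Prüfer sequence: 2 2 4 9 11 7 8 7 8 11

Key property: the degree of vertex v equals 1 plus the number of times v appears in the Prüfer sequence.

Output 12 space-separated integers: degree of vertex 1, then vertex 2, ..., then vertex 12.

p_1 = 2: count[2] becomes 1
p_2 = 2: count[2] becomes 2
p_3 = 4: count[4] becomes 1
p_4 = 9: count[9] becomes 1
p_5 = 11: count[11] becomes 1
p_6 = 7: count[7] becomes 1
p_7 = 8: count[8] becomes 1
p_8 = 7: count[7] becomes 2
p_9 = 8: count[8] becomes 2
p_10 = 11: count[11] becomes 2
Degrees (1 + count): deg[1]=1+0=1, deg[2]=1+2=3, deg[3]=1+0=1, deg[4]=1+1=2, deg[5]=1+0=1, deg[6]=1+0=1, deg[7]=1+2=3, deg[8]=1+2=3, deg[9]=1+1=2, deg[10]=1+0=1, deg[11]=1+2=3, deg[12]=1+0=1

Answer: 1 3 1 2 1 1 3 3 2 1 3 1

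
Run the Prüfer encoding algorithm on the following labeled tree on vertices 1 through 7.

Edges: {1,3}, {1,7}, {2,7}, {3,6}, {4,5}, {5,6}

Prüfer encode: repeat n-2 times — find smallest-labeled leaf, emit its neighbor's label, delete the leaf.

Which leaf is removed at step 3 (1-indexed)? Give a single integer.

Step 1: current leaves = {2,4}. Remove leaf 2 (neighbor: 7).
Step 2: current leaves = {4,7}. Remove leaf 4 (neighbor: 5).
Step 3: current leaves = {5,7}. Remove leaf 5 (neighbor: 6).

Answer: 5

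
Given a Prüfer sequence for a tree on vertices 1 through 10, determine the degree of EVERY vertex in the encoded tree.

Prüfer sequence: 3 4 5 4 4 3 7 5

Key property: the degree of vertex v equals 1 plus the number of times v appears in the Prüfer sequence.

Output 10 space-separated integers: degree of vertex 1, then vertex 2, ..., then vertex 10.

Answer: 1 1 3 4 3 1 2 1 1 1

Derivation:
p_1 = 3: count[3] becomes 1
p_2 = 4: count[4] becomes 1
p_3 = 5: count[5] becomes 1
p_4 = 4: count[4] becomes 2
p_5 = 4: count[4] becomes 3
p_6 = 3: count[3] becomes 2
p_7 = 7: count[7] becomes 1
p_8 = 5: count[5] becomes 2
Degrees (1 + count): deg[1]=1+0=1, deg[2]=1+0=1, deg[3]=1+2=3, deg[4]=1+3=4, deg[5]=1+2=3, deg[6]=1+0=1, deg[7]=1+1=2, deg[8]=1+0=1, deg[9]=1+0=1, deg[10]=1+0=1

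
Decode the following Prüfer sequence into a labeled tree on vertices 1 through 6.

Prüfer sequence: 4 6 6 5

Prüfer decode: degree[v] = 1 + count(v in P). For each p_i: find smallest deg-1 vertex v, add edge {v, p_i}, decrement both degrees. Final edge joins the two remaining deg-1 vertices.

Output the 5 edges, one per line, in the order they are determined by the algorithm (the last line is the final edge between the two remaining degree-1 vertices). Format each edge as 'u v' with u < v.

Answer: 1 4
2 6
3 6
4 5
5 6

Derivation:
Initial degrees: {1:1, 2:1, 3:1, 4:2, 5:2, 6:3}
Step 1: smallest deg-1 vertex = 1, p_1 = 4. Add edge {1,4}. Now deg[1]=0, deg[4]=1.
Step 2: smallest deg-1 vertex = 2, p_2 = 6. Add edge {2,6}. Now deg[2]=0, deg[6]=2.
Step 3: smallest deg-1 vertex = 3, p_3 = 6. Add edge {3,6}. Now deg[3]=0, deg[6]=1.
Step 4: smallest deg-1 vertex = 4, p_4 = 5. Add edge {4,5}. Now deg[4]=0, deg[5]=1.
Final: two remaining deg-1 vertices are 5, 6. Add edge {5,6}.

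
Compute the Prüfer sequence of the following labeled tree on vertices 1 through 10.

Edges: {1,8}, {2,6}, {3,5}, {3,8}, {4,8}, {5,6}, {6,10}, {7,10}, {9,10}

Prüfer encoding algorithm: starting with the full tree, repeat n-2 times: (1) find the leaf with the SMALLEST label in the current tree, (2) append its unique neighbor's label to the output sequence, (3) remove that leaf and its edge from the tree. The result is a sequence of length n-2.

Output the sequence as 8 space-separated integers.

Step 1: leaves = {1,2,4,7,9}. Remove smallest leaf 1, emit neighbor 8.
Step 2: leaves = {2,4,7,9}. Remove smallest leaf 2, emit neighbor 6.
Step 3: leaves = {4,7,9}. Remove smallest leaf 4, emit neighbor 8.
Step 4: leaves = {7,8,9}. Remove smallest leaf 7, emit neighbor 10.
Step 5: leaves = {8,9}. Remove smallest leaf 8, emit neighbor 3.
Step 6: leaves = {3,9}. Remove smallest leaf 3, emit neighbor 5.
Step 7: leaves = {5,9}. Remove smallest leaf 5, emit neighbor 6.
Step 8: leaves = {6,9}. Remove smallest leaf 6, emit neighbor 10.
Done: 2 vertices remain (9, 10). Sequence = [8 6 8 10 3 5 6 10]

Answer: 8 6 8 10 3 5 6 10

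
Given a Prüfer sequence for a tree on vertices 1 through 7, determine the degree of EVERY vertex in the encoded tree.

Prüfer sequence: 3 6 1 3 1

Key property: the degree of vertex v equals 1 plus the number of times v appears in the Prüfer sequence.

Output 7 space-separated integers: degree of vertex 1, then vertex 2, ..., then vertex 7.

p_1 = 3: count[3] becomes 1
p_2 = 6: count[6] becomes 1
p_3 = 1: count[1] becomes 1
p_4 = 3: count[3] becomes 2
p_5 = 1: count[1] becomes 2
Degrees (1 + count): deg[1]=1+2=3, deg[2]=1+0=1, deg[3]=1+2=3, deg[4]=1+0=1, deg[5]=1+0=1, deg[6]=1+1=2, deg[7]=1+0=1

Answer: 3 1 3 1 1 2 1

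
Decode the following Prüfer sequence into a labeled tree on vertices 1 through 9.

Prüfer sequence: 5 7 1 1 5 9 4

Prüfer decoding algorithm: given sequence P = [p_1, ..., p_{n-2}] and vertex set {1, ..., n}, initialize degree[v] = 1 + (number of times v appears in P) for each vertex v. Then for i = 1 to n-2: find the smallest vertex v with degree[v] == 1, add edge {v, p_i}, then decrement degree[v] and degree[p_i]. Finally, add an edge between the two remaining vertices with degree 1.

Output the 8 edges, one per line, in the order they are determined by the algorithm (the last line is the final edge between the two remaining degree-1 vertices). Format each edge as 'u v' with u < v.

Answer: 2 5
3 7
1 6
1 7
1 5
5 9
4 8
4 9

Derivation:
Initial degrees: {1:3, 2:1, 3:1, 4:2, 5:3, 6:1, 7:2, 8:1, 9:2}
Step 1: smallest deg-1 vertex = 2, p_1 = 5. Add edge {2,5}. Now deg[2]=0, deg[5]=2.
Step 2: smallest deg-1 vertex = 3, p_2 = 7. Add edge {3,7}. Now deg[3]=0, deg[7]=1.
Step 3: smallest deg-1 vertex = 6, p_3 = 1. Add edge {1,6}. Now deg[6]=0, deg[1]=2.
Step 4: smallest deg-1 vertex = 7, p_4 = 1. Add edge {1,7}. Now deg[7]=0, deg[1]=1.
Step 5: smallest deg-1 vertex = 1, p_5 = 5. Add edge {1,5}. Now deg[1]=0, deg[5]=1.
Step 6: smallest deg-1 vertex = 5, p_6 = 9. Add edge {5,9}. Now deg[5]=0, deg[9]=1.
Step 7: smallest deg-1 vertex = 8, p_7 = 4. Add edge {4,8}. Now deg[8]=0, deg[4]=1.
Final: two remaining deg-1 vertices are 4, 9. Add edge {4,9}.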